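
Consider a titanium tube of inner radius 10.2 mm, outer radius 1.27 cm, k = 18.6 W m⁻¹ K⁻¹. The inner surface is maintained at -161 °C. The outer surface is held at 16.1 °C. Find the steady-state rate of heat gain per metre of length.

Q' = 94.4 kW/m

Q' = 2πk·ΔT/ln(r₂/r₁) = 2π × 18.6 × 177.1 / ln(0.0127/0.0102) = 94400 W/m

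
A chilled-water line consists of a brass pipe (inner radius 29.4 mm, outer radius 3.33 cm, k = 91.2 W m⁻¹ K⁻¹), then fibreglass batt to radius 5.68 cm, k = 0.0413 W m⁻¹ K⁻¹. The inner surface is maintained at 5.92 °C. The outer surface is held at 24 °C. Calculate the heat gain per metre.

Q' = 8.79 W/m

Treat each layer as a resistance in series:
  R'_brass = ln(0.0333/0.0294)/(2πk) = 0.1246/(2π·91.2) = 2.174×10^-4 m·K/W
  R'_fibreglass batt = ln(0.0568/0.0333)/(2πk) = 0.5340/(2π·0.0413) = 2.058 m·K/W
ΣR = 2.174×10^-4 + 2.058 = 2.058 m·K/W
Q' = ΔT/ΣR = (5.92 °C − 24 °C)/2.058 = -8.79 W/m
(Negative Q' ⇒ heat flows inward; heat gain = 8.79 W/m.)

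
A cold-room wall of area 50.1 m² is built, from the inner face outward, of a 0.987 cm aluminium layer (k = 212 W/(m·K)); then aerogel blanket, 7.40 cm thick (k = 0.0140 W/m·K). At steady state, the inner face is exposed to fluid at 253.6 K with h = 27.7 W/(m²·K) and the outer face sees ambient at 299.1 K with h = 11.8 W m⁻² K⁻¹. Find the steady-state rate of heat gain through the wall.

Q = 422 W

Series thermal resistances, inner to outer:
  R_conv,in = 1/(hA) = 1/(27.7·50.1) = 7.206×10^-4 K/W
  R_aluminium = L/(kA) = 0.00987/(212·50.1) = 9.293×10^-7 K/W
  R_aerogel blanket = L/(kA) = 0.0740/(0.0140·50.1) = 0.1055 K/W
  R_conv,out = 1/(hA) = 1/(11.8·50.1) = 0.001692 K/W
ΣR = 7.206×10^-4 + 9.293×10^-7 + 0.1055 + 0.001692 = 0.1079 K/W
Q = ΔT/ΣR = (253.6 K − 299.1 K)/0.1079 = -422 W
(Negative Q ⇒ heat flows inward; heat gain = 422 W.)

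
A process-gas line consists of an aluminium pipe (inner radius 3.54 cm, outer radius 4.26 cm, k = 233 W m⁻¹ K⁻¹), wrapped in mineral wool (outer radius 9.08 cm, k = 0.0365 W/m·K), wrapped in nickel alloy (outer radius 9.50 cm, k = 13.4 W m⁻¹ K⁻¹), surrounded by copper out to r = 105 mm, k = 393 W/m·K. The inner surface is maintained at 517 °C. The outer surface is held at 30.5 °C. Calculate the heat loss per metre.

Q' = 147 W/m

Series thermal resistances, inner to outer:
  R'_aluminium = ln(0.0426/0.0354)/(2πk) = 0.1851/(2π·233) = 1.265×10^-4 m·K/W
  R'_mineral wool = ln(0.0908/0.0426)/(2πk) = 0.7568/(2π·0.0365) = 3.300 m·K/W
  R'_nickel alloy = ln(0.0950/0.0908)/(2πk) = 0.04522/(2π·13.4) = 5.371×10^-4 m·K/W
  R'_copper = ln(0.105/0.0950)/(2πk) = 0.1001/(2π·393) = 4.053×10^-5 m·K/W
ΣR = 1.265×10^-4 + 3.300 + 5.371×10^-4 + 4.053×10^-5 = 3.301 m·K/W
Q' = ΔT/ΣR = (517 °C − 30.5 °C)/3.301 = 147 W/m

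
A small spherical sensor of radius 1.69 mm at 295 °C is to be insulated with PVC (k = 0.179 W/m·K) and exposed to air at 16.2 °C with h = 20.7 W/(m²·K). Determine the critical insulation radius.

For a sphere, r_cr = 2k_ins/h = 2·0.179/20.7 = 0.0173 m = 1.73 cm

r_cr = 1.73 cm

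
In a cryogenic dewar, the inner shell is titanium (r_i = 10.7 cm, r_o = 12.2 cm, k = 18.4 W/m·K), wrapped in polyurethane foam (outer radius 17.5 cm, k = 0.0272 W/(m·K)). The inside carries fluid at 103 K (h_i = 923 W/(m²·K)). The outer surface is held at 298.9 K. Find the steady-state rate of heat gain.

Q = 26.9 W

Resistance network (inner→outer):
  R_conv,in = 1/(4πr²h) = 1/(4π·0.107²·923) = 0.007530 K/W
  R_titanium = (1/0.107 − 1/0.122)/(4πk) = 1.149/(4π·18.4) = 0.004970 K/W
  R_polyurethane foam = (1/0.122 − 1/0.175)/(4πk) = 2.482/(4π·0.0272) = 7.263 K/W
ΣR = 0.007530 + 0.004970 + 7.263 = 7.276 K/W
Q = ΔT/ΣR = (103 K − 298.9 K)/7.276 = -26.9 W
(Negative Q ⇒ heat flows inward; heat gain = 26.9 W.)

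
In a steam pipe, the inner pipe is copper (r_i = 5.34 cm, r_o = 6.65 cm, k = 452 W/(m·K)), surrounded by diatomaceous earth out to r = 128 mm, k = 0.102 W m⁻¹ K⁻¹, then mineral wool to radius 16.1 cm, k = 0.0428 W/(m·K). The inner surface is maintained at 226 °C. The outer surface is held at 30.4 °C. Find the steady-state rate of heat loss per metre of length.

Q' = 104 W/m

Treat each layer as a resistance in series:
  R'_copper = ln(0.0665/0.0534)/(2πk) = 0.2194/(2π·452) = 7.725×10^-5 m·K/W
  R'_diatomaceous earth = ln(0.128/0.0665)/(2πk) = 0.6548/(2π·0.102) = 1.022 m·K/W
  R'_mineral wool = ln(0.161/0.128)/(2πk) = 0.2294/(2π·0.0428) = 0.8529 m·K/W
ΣR = 7.725×10^-5 + 1.022 + 0.8529 = 1.875 m·K/W
Q' = ΔT/ΣR = (226 °C − 30.4 °C)/1.875 = 104 W/m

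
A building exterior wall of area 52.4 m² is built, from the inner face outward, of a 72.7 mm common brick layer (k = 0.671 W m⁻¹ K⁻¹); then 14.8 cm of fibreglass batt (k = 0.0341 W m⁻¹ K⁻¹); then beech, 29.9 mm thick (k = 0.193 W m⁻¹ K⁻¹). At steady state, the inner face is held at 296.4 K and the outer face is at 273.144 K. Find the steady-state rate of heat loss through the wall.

Q = 265 W

Series thermal resistances, inner to outer:
  R_common brick = L/(kA) = 0.0727/(0.671·52.4) = 0.002068 K/W
  R_fibreglass batt = L/(kA) = 0.148/(0.0341·52.4) = 0.08283 K/W
  R_beech = L/(kA) = 0.0299/(0.193·52.4) = 0.002957 K/W
ΣR = 0.002068 + 0.08283 + 0.002957 = 0.08786 K/W
Q = ΔT/ΣR = (296.4 K − 273.144 K)/0.08786 = 265 W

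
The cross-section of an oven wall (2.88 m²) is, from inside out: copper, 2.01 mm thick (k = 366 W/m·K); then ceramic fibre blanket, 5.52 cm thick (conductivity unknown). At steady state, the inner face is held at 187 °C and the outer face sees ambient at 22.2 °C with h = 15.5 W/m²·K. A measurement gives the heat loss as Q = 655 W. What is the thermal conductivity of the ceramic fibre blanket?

ΣR = ΔT/Q = |187 − 22.2|/655 = 0.2516 K/W
Known resistances:
  R_copper = L/(kA) = 0.00201/(366·2.88) = 1.907×10^-6 K/W
  R_conv,out = 1/(hA) = 1/(15.5·2.88) = 0.02240 K/W
R_ceramic fibre blanket = ΣR − ΣR_known = 0.2516 − 0.02240 = 0.2292 K/W
L/(kA) = 0.2292 ⇒ k = 0.0552/(0.2292·2.88) = 0.0836 W/m·K

k = 0.0836 W/m·K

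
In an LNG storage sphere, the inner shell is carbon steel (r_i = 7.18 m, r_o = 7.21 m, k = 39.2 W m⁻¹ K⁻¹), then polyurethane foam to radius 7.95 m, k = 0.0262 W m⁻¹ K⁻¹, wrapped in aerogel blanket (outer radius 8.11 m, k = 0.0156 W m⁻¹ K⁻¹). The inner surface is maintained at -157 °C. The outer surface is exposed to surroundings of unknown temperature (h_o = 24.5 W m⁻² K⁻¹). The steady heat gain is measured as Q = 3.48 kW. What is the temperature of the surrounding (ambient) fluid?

T_out = 23.7 °C

Sum the resistances:
  R_carbon steel = (1/7.18 − 1/7.21)/(4πk) = 5.795×10^-4/(4π·39.2) = 1.176×10^-6 K/W
  R_polyurethane foam = (1/7.21 − 1/7.95)/(4πk) = 0.01291/(4π·0.0262) = 0.03921 K/W
  R_aerogel blanket = (1/7.95 − 1/8.11)/(4πk) = 0.002482/(4π·0.0156) = 0.01266 K/W
  R_conv,out = 1/(4πr²h) = 1/(4π·8.11²·24.5) = 4.938×10^-5 K/W
ΣR = 0.05192 K/W
ΔT = Q·ΣR = 3480 × 0.05192 = 180.7 K
Heat flows inward, so T_out = T_in + ΔT = -157 + 180.7 = 23.7 °C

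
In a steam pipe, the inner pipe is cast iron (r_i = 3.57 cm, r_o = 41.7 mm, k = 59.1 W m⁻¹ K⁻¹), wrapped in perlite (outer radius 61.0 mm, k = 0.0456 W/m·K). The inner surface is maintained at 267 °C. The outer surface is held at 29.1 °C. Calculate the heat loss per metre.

Q' = 179 W/m

Resistance network (inner→outer):
  R'_cast iron = ln(0.0417/0.0357)/(2πk) = 0.1554/(2π·59.1) = 4.184×10^-4 m·K/W
  R'_perlite = ln(0.0610/0.0417)/(2πk) = 0.3804/(2π·0.0456) = 1.328 m·K/W
ΣR = 4.184×10^-4 + 1.328 = 1.328 m·K/W
Q' = ΔT/ΣR = (267 °C − 29.1 °C)/1.328 = 179 W/m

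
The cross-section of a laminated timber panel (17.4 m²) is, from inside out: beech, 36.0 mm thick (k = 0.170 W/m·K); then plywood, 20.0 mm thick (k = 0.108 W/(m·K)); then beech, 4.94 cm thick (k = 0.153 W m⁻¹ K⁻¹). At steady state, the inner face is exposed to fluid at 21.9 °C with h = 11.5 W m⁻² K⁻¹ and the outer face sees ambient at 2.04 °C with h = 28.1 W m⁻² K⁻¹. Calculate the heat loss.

Q = 410 W

Resistance network (inner→outer):
  R_conv,in = 1/(hA) = 1/(11.5·17.4) = 0.004998 K/W
  R_beech = L/(kA) = 0.0360/(0.170·17.4) = 0.01217 K/W
  R_plywood = L/(kA) = 0.0200/(0.108·17.4) = 0.01064 K/W
  R_beech = L/(kA) = 0.0494/(0.153·17.4) = 0.01856 K/W
  R_conv,out = 1/(hA) = 1/(28.1·17.4) = 0.002045 K/W
ΣR = 0.004998 + 0.01217 + 0.01064 + 0.01856 + 0.002045 = 0.04841 K/W
Q = ΔT/ΣR = (21.9 °C − 2.04 °C)/0.04841 = 410 W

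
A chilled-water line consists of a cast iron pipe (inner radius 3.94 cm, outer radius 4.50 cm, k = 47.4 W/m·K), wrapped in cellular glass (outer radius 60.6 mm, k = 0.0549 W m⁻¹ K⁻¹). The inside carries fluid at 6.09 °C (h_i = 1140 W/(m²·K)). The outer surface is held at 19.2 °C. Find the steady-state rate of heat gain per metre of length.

Series thermal resistances, inner to outer:
  R'_conv,in = 1/(2πr h) = 1/(2π·0.0394·1140) = 0.003543 m·K/W
  R'_cast iron = ln(0.0450/0.0394)/(2πk) = 0.1329/(2π·47.4) = 4.462×10^-4 m·K/W
  R'_cellular glass = ln(0.0606/0.0450)/(2πk) = 0.2976/(2π·0.0549) = 0.8628 m·K/W
ΣR = 0.003543 + 4.462×10^-4 + 0.8628 = 0.8668 m·K/W
Q' = ΔT/ΣR = (6.09 °C − 19.2 °C)/0.8668 = -15.1 W/m
(Negative Q' ⇒ heat flows inward; heat gain = 15.1 W/m.)

Q' = 15.1 W/m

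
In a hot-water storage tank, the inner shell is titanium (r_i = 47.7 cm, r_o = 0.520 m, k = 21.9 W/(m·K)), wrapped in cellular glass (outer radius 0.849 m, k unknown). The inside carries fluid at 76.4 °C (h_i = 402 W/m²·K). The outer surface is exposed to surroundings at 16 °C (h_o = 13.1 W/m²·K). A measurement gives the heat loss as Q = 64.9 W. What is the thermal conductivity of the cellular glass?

ΣR = ΔT/Q = |76.4 − 16|/64.9 = 0.9307 K/W
Known resistances:
  R_conv,in = 1/(4πr²h) = 1/(4π·0.477²·402) = 8.700×10^-4 K/W
  R_titanium = (1/0.477 − 1/0.520)/(4πk) = 0.1734/(4π·21.9) = 6.299×10^-4 K/W
  R_conv,out = 1/(4πr²h) = 1/(4π·0.849²·13.1) = 0.008428 K/W
R_cellular glass = ΣR − ΣR_known = 0.9307 − 0.009928 = 0.9208 K/W
(1/r₁−1/r₂)/(4πk) = 0.9208 ⇒ k = 0.7452/(4π·0.9208) = 0.0644 W/m·K

k = 0.0644 W/m·K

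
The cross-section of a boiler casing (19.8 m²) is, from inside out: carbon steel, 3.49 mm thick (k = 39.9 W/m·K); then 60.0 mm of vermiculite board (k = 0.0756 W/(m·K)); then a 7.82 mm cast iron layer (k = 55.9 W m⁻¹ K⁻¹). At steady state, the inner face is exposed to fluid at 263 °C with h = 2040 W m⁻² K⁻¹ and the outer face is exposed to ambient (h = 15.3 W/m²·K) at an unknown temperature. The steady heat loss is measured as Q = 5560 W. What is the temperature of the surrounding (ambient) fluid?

T_out = 21.6 °C

Sum the resistances:
  R_conv,in = 1/(hA) = 1/(2040·19.8) = 2.476×10^-5 K/W
  R_carbon steel = L/(kA) = 0.00349/(39.9·19.8) = 4.418×10^-6 K/W
  R_vermiculite board = L/(kA) = 0.0600/(0.0756·19.8) = 0.04008 K/W
  R_cast iron = L/(kA) = 0.00782/(55.9·19.8) = 7.065×10^-6 K/W
  R_conv,out = 1/(hA) = 1/(15.3·19.8) = 0.003301 K/W
ΣR = 0.04342 K/W
ΔT = Q·ΣR = 5560 × 0.04342 = 241.4 K
Heat flows outward, so T_out = T_in − ΔT = 263 − 241.4 = 21.6 °C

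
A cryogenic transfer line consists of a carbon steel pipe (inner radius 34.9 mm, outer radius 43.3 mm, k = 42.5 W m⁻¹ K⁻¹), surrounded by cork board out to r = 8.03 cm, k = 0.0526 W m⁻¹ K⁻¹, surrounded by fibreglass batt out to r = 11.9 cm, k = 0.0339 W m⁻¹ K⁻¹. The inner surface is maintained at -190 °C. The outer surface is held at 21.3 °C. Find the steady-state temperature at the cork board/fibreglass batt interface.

T = -83.7 °C

Treat each layer as a resistance in series:
  R'_carbon steel = ln(0.0433/0.0349)/(2πk) = 0.2157/(2π·42.5) = 8.076×10^-4 m·K/W
  R'_cork board = ln(0.0803/0.0433)/(2πk) = 0.6176/(2π·0.0526) = 1.869 m·K/W
  R'_fibreglass batt = ln(0.119/0.0803)/(2πk) = 0.3934/(2π·0.0339) = 1.847 m·K/W
ΣR = 8.076×10^-4 + 1.869 + 1.847 = 3.717 m·K/W
Q' = ΔT/ΣR = (-190 °C − 21.3 °C)/3.717 = -56.85 W/m
From the inner boundary to the cork board/fibreglass batt interface, ΣR_partial = 1.870 m·K/W.
T_interface = T_in − Q'·ΣR_partial = -190 °C − (-56.85)(1.870) = -83.7 °C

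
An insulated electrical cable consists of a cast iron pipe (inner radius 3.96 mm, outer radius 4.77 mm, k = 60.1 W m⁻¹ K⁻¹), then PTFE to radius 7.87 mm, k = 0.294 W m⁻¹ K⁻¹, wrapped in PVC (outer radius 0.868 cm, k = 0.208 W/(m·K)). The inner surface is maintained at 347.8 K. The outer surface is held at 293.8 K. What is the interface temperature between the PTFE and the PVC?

T = 305.5 K

Resistance network (inner→outer):
  R'_cast iron = ln(0.00477/0.00396)/(2πk) = 0.1861/(2π·60.1) = 4.928×10^-4 m·K/W
  R'_PTFE = ln(0.00787/0.00477)/(2πk) = 0.5007/(2π·0.294) = 0.2711 m·K/W
  R'_PVC = ln(0.00868/0.00787)/(2πk) = 0.09796/(2π·0.208) = 0.07496 m·K/W
ΣR = 4.928×10^-4 + 0.2711 + 0.07496 = 0.3466 m·K/W
Q' = ΔT/ΣR = (347.8 K − 293.8 K)/0.3466 = 155.8 W/m
From the inner boundary to the PTFE/PVC interface, ΣR_partial = 0.2716 m·K/W.
T_interface = T_in − Q'·ΣR_partial = 347.8 K − (155.8)(0.2716) = 305.5 K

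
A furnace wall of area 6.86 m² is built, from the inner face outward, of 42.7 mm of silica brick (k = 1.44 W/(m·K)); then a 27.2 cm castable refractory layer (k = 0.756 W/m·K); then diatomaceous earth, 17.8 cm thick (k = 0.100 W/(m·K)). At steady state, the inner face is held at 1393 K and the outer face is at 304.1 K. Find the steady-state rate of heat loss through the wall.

Treat each layer as a resistance in series:
  R_silica brick = L/(kA) = 0.0427/(1.44·6.86) = 0.004323 K/W
  R_castable refractory = L/(kA) = 0.272/(0.756·6.86) = 0.05245 K/W
  R_diatomaceous earth = L/(kA) = 0.178/(0.100·6.86) = 0.2595 K/W
ΣR = 0.004323 + 0.05245 + 0.2595 = 0.3163 K/W
Q = ΔT/ΣR = (1393 K − 304.1 K)/0.3163 = 3440 W

Q = 3.44 kW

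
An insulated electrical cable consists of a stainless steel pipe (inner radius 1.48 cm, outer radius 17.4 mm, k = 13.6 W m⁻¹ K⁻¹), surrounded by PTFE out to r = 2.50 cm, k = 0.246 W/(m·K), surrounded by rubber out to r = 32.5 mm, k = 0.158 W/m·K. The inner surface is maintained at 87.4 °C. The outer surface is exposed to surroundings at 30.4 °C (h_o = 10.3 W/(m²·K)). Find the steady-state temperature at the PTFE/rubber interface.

Resistance network (inner→outer):
  R'_stainless steel = ln(0.0174/0.0148)/(2πk) = 0.1618/(2π·13.6) = 0.001894 m·K/W
  R'_PTFE = ln(0.0250/0.0174)/(2πk) = 0.3624/(2π·0.246) = 0.2345 m·K/W
  R'_rubber = ln(0.0325/0.0250)/(2πk) = 0.2624/(2π·0.158) = 0.2643 m·K/W
  R'_conv,out = 1/(2πr h) = 1/(2π·0.0325·10.3) = 0.4754 m·K/W
ΣR = 0.001894 + 0.2345 + 0.2643 + 0.4754 = 0.9761 m·K/W
Q' = ΔT/ΣR = (87.4 °C − 30.4 °C)/0.9761 = 58.40 W/m
From the inner boundary to the PTFE/rubber interface, ΣR_partial = 0.2364 m·K/W.
T_interface = T_in − Q'·ΣR_partial = 87.4 °C − (58.40)(0.2364) = 73.6 °C

T = 73.6 °C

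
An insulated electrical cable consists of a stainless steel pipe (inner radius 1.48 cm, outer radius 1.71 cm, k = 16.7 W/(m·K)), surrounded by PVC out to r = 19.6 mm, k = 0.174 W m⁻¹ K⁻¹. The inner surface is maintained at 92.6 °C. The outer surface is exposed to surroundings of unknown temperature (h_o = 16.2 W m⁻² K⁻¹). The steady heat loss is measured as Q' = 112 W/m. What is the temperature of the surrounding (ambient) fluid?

T_out = 22.3 °C

Sum the resistances:
  R'_stainless steel = ln(0.0171/0.0148)/(2πk) = 0.1445/(2π·16.7) = 0.001377 m·K/W
  R'_PVC = ln(0.0196/0.0171)/(2πk) = 0.1365/(2π·0.174) = 0.1248 m·K/W
  R'_conv,out = 1/(2πr h) = 1/(2π·0.0196·16.2) = 0.5012 m·K/W
ΣR = 0.6274 m·K/W
ΔT = Q'·ΣR = 112 × 0.6274 = 70.27 K
Heat flows outward, so T_out = T_in − ΔT = 92.6 − 70.27 = 22.3 °C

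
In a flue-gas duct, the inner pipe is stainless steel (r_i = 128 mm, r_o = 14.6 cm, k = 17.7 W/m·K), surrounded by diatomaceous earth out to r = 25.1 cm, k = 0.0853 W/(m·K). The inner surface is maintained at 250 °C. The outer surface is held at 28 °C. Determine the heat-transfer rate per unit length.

Resistance network (inner→outer):
  R'_stainless steel = ln(0.146/0.128)/(2πk) = 0.1316/(2π·17.7) = 0.001183 m·K/W
  R'_diatomaceous earth = ln(0.251/0.146)/(2πk) = 0.5418/(2π·0.0853) = 1.011 m·K/W
ΣR = 0.001183 + 1.011 = 1.012 m·K/W
Q' = ΔT/ΣR = (250 °C − 28 °C)/1.012 = 219 W/m

Q' = 219 W/m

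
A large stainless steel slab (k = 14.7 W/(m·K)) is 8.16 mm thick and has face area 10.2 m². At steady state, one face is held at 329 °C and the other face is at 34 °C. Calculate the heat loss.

Q = 5420 kW

Q = kA·ΔT/L = 14.7 × 10.2 × |329 °C − 34 °C| / 0.00816 = 5.42×10^6 W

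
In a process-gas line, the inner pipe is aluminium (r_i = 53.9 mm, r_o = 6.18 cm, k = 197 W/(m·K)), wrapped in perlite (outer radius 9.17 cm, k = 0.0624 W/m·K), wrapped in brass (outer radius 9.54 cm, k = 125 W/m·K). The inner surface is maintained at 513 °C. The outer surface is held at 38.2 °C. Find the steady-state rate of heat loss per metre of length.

Q' = 472 W/m

Treat each layer as a resistance in series:
  R'_aluminium = ln(0.0618/0.0539)/(2πk) = 0.1368/(2π·197) = 1.105×10^-4 m·K/W
  R'_perlite = ln(0.0917/0.0618)/(2πk) = 0.3946/(2π·0.0624) = 1.006 m·K/W
  R'_brass = ln(0.0954/0.0917)/(2πk) = 0.03956/(2π·125) = 5.036×10^-5 m·K/W
ΣR = 1.105×10^-4 + 1.006 + 5.036×10^-5 = 1.006 m·K/W
Q' = ΔT/ΣR = (513 °C − 38.2 °C)/1.006 = 472 W/m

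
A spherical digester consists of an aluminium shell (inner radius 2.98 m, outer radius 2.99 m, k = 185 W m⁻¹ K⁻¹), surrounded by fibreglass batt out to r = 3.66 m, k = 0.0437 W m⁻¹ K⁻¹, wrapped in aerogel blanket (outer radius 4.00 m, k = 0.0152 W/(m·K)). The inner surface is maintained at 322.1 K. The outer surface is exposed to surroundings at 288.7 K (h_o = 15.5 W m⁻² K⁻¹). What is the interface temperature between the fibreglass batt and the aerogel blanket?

Resistance network (inner→outer):
  R_aluminium = (1/2.98 − 1/2.99)/(4πk) = 0.001122/(4π·185) = 4.828×10^-7 K/W
  R_fibreglass batt = (1/2.99 − 1/3.66)/(4πk) = 0.06122/(4π·0.0437) = 0.1115 K/W
  R_aerogel blanket = (1/3.66 − 1/4.00)/(4πk) = 0.02322/(4π·0.0152) = 0.1216 K/W
  R_conv,out = 1/(4πr²h) = 1/(4π·4.00²·15.5) = 3.209×10^-4 K/W
ΣR = 4.828×10^-7 + 0.1115 + 0.1216 + 3.209×10^-4 = 0.2334 K/W
Q = ΔT/ΣR = (322.1 K − 288.7 K)/0.2334 = 143.1 W
From the inner boundary to the fibreglass batt/aerogel blanket interface, ΣR_partial = 0.1115 K/W.
T_interface = T_in − Q·ΣR_partial = 322.1 K − (143.1)(0.1115) = 306.1 K

T = 306.1 K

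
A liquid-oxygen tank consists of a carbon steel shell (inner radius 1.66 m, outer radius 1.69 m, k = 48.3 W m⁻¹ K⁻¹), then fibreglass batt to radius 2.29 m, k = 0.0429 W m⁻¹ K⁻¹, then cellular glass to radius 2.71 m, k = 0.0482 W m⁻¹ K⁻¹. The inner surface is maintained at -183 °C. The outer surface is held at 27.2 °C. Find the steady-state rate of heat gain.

Q = 526 W

Treat each layer as a resistance in series:
  R_carbon steel = (1/1.66 − 1/1.69)/(4πk) = 0.01069/(4π·48.3) = 1.762×10^-5 K/W
  R_fibreglass batt = (1/1.69 − 1/2.29)/(4πk) = 0.1550/(4π·0.0429) = 0.2876 K/W
  R_cellular glass = (1/2.29 − 1/2.71)/(4πk) = 0.06768/(4π·0.0482) = 0.1117 K/W
ΣR = 1.762×10^-5 + 0.2876 + 0.1117 = 0.3993 K/W
Q = ΔT/ΣR = (-183 °C − 27.2 °C)/0.3993 = -526 W
(Negative Q ⇒ heat flows inward; heat gain = 526 W.)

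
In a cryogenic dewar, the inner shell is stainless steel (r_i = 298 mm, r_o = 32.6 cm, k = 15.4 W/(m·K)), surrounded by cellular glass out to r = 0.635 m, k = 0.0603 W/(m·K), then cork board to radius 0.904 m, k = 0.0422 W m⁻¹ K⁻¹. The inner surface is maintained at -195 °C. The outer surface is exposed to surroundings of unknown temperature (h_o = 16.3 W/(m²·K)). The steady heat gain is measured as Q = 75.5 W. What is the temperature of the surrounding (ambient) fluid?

Sum the resistances:
  R_stainless steel = (1/0.298 − 1/0.326)/(4πk) = 0.2882/(4π·15.4) = 0.001489 K/W
  R_cellular glass = (1/0.326 − 1/0.635)/(4πk) = 1.493/(4π·0.0603) = 1.970 K/W
  R_cork board = (1/0.635 − 1/0.904)/(4πk) = 0.4686/(4π·0.0422) = 0.8837 K/W
  R_conv,out = 1/(4πr²h) = 1/(4π·0.904²·16.3) = 0.005974 K/W
ΣR = 2.861 K/W
ΔT = Q·ΣR = 75.5 × 2.861 = 216.0 K
Heat flows inward, so T_out = T_in + ΔT = -195 + 216.0 = 21.0 °C

T_out = 21.0 °C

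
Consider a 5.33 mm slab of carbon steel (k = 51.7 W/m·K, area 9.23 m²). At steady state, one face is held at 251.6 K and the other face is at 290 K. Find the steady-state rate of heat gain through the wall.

Q = kA·ΔT/L = 51.7 × 9.23 × |251.6 K − 290 K| / 0.00533 = 3.44×10^6 W

Q = 3440 kW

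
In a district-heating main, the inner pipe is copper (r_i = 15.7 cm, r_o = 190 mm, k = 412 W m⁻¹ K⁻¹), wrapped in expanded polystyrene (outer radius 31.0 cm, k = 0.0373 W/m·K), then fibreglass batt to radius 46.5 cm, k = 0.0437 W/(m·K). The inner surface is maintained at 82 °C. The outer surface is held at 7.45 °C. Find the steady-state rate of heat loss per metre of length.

Q' = 20.9 W/m

Resistance network (inner→outer):
  R'_copper = ln(0.190/0.157)/(2πk) = 0.1908/(2π·412) = 7.370×10^-5 m·K/W
  R'_expanded polystyrene = ln(0.310/0.190)/(2πk) = 0.4895/(2π·0.0373) = 2.089 m·K/W
  R'_fibreglass batt = ln(0.465/0.310)/(2πk) = 0.4055/(2π·0.0437) = 1.477 m·K/W
ΣR = 7.370×10^-5 + 2.089 + 1.477 = 3.566 m·K/W
Q' = ΔT/ΣR = (82 °C − 7.45 °C)/3.566 = 20.9 W/m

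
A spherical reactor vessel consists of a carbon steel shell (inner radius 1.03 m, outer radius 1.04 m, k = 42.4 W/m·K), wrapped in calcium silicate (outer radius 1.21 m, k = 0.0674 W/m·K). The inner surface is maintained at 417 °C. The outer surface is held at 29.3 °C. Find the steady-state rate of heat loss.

Series thermal resistances, inner to outer:
  R_carbon steel = (1/1.03 − 1/1.04)/(4πk) = 0.009335/(4π·42.4) = 1.752×10^-5 K/W
  R_calcium silicate = (1/1.04 − 1/1.21)/(4πk) = 0.1351/(4π·0.0674) = 0.1595 K/W
ΣR = 1.752×10^-5 + 0.1595 = 0.1595 K/W
Q = ΔT/ΣR = (417 °C − 29.3 °C)/0.1595 = 2430 W

Q = 2.43 kW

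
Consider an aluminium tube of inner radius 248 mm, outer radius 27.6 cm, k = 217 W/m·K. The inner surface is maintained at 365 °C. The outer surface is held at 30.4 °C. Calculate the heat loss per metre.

Q' = 2πk·ΔT/ln(r₂/r₁) = 2π × 217 × 334.6 / ln(0.276/0.248) = 4.26×10^6 W/m

Q' = 4260 kW/m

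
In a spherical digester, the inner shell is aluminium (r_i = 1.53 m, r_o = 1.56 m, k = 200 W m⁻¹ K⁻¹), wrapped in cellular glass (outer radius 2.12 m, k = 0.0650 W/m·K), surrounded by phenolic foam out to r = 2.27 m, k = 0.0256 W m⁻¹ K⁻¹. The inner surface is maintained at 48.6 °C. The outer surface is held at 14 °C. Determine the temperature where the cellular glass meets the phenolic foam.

T = 25.0 °C

Treat each layer as a resistance in series:
  R_aluminium = (1/1.53 − 1/1.56)/(4πk) = 0.01257/(4π·200) = 5.001×10^-6 K/W
  R_cellular glass = (1/1.56 − 1/2.12)/(4πk) = 0.1693/(4π·0.0650) = 0.2073 K/W
  R_phenolic foam = (1/2.12 − 1/2.27)/(4πk) = 0.03117/(4π·0.0256) = 0.09689 K/W
ΣR = 5.001×10^-6 + 0.2073 + 0.09689 = 0.3042 K/W
Q = ΔT/ΣR = (48.6 °C − 14 °C)/0.3042 = 113.7 W
From the inner boundary to the cellular glass/phenolic foam interface, ΣR_partial = 0.2073 K/W.
T_interface = T_in − Q·ΣR_partial = 48.6 °C − (113.7)(0.2073) = 25.0 °C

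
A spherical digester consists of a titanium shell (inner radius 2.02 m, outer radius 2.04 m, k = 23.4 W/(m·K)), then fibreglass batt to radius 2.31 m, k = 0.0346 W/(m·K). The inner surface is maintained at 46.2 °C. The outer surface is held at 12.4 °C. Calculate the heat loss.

Q = 256 W

Treat each layer as a resistance in series:
  R_titanium = (1/2.02 − 1/2.04)/(4πk) = 0.004853/(4π·23.4) = 1.651×10^-5 K/W
  R_fibreglass batt = (1/2.04 − 1/2.31)/(4πk) = 0.05730/(4π·0.0346) = 0.1318 K/W
ΣR = 1.651×10^-5 + 0.1318 = 0.1318 K/W
Q = ΔT/ΣR = (46.2 °C − 12.4 °C)/0.1318 = 256 W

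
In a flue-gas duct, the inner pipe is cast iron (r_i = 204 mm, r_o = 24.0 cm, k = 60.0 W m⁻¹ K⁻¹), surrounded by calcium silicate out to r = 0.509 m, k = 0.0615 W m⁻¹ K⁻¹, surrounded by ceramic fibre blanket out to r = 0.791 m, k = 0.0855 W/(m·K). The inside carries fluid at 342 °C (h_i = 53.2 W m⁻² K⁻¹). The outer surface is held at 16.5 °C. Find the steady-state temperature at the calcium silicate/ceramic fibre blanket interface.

Treat each layer as a resistance in series:
  R'_conv,in = 1/(2πr h) = 1/(2π·0.204·53.2) = 0.01466 m·K/W
  R'_cast iron = ln(0.240/0.204)/(2πk) = 0.1625/(2π·60.0) = 4.311×10^-4 m·K/W
  R'_calcium silicate = ln(0.509/0.240)/(2πk) = 0.7518/(2π·0.0615) = 1.946 m·K/W
  R'_ceramic fibre blanket = ln(0.791/0.509)/(2πk) = 0.4408/(2π·0.0855) = 0.8206 m·K/W
ΣR = 0.01466 + 4.311×10^-4 + 1.946 + 0.8206 = 2.782 m·K/W
Q' = ΔT/ΣR = (342 °C − 16.5 °C)/2.782 = 117.0 W/m
From the inner boundary to the calcium silicate/ceramic fibre blanket interface, ΣR_partial = 1.961 m·K/W.
T_interface = T_in − Q'·ΣR_partial = 342 °C − (117.0)(1.961) = 113 °C

T = 113 °C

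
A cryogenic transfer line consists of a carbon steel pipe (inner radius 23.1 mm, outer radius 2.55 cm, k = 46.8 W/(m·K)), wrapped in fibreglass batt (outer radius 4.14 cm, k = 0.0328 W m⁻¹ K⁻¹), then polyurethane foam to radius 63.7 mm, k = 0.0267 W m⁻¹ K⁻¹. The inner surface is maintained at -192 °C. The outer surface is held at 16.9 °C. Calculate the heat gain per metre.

Resistance network (inner→outer):
  R'_carbon steel = ln(0.0255/0.0231)/(2πk) = 0.09885/(2π·46.8) = 3.361×10^-4 m·K/W
  R'_fibreglass batt = ln(0.0414/0.0255)/(2πk) = 0.4846/(2π·0.0328) = 2.351 m·K/W
  R'_polyurethane foam = ln(0.0637/0.0414)/(2πk) = 0.4309/(2π·0.0267) = 2.569 m·K/W
ΣR = 3.361×10^-4 + 2.351 + 2.569 = 4.920 m·K/W
Q' = ΔT/ΣR = (-192 °C − 16.9 °C)/4.920 = -42.5 W/m
(Negative Q' ⇒ heat flows inward; heat gain = 42.5 W/m.)

Q' = 42.5 W/m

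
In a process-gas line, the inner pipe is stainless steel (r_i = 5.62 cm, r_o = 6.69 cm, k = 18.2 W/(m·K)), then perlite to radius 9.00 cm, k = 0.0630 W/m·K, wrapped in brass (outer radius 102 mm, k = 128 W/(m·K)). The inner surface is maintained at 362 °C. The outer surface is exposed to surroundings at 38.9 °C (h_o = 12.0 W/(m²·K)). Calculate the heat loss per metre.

Q' = 367 W/m

Treat each layer as a resistance in series:
  R'_stainless steel = ln(0.0669/0.0562)/(2πk) = 0.1743/(2π·18.2) = 0.001524 m·K/W
  R'_perlite = ln(0.0900/0.0669)/(2πk) = 0.2966/(2π·0.0630) = 0.7493 m·K/W
  R'_brass = ln(0.102/0.0900)/(2πk) = 0.1252/(2π·128) = 1.556×10^-4 m·K/W
  R'_conv,out = 1/(2πr h) = 1/(2π·0.102·12.0) = 0.1300 m·K/W
ΣR = 0.001524 + 0.7493 + 1.556×10^-4 + 0.1300 = 0.8810 m·K/W
Q' = ΔT/ΣR = (362 °C − 38.9 °C)/0.8810 = 367 W/m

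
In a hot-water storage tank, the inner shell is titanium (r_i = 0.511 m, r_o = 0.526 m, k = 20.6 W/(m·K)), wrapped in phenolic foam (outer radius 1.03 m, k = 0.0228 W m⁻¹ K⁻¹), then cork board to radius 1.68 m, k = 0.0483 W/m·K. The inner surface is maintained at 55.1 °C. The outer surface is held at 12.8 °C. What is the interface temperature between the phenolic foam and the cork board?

Resistance network (inner→outer):
  R_titanium = (1/0.511 − 1/0.526)/(4πk) = 0.05581/(4π·20.6) = 2.156×10^-4 K/W
  R_phenolic foam = (1/0.526 − 1/1.03)/(4πk) = 0.9303/(4π·0.0228) = 3.247 K/W
  R_cork board = (1/1.03 − 1/1.68)/(4πk) = 0.3756/(4π·0.0483) = 0.6189 K/W
ΣR = 2.156×10^-4 + 3.247 + 0.6189 = 3.866 K/W
Q = ΔT/ΣR = (55.1 °C − 12.8 °C)/3.866 = 10.94 W
From the inner boundary to the phenolic foam/cork board interface, ΣR_partial = 3.247 K/W.
T_interface = T_in − Q·ΣR_partial = 55.1 °C − (10.94)(3.247) = 19.6 °C

T = 19.6 °C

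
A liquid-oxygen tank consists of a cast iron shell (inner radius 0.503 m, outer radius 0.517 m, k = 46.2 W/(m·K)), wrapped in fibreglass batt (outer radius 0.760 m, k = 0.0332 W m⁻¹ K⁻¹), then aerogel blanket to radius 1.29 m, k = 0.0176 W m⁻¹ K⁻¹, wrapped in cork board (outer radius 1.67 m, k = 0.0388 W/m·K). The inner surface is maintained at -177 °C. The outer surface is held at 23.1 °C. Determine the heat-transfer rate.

Q = 46.7 W

Series thermal resistances, inner to outer:
  R_cast iron = (1/0.503 − 1/0.517)/(4πk) = 0.05384/(4π·46.2) = 9.273×10^-5 K/W
  R_fibreglass batt = (1/0.517 − 1/0.760)/(4πk) = 0.6184/(4π·0.0332) = 1.482 K/W
  R_aerogel blanket = (1/0.760 − 1/1.29)/(4πk) = 0.5406/(4π·0.0176) = 2.444 K/W
  R_cork board = (1/1.29 − 1/1.67)/(4πk) = 0.1764/(4π·0.0388) = 0.3618 K/W
ΣR = 9.273×10^-5 + 1.482 + 2.444 + 0.3618 = 4.288 K/W
Q = ΔT/ΣR = (-177 °C − 23.1 °C)/4.288 = -46.7 W
(Negative Q ⇒ heat flows inward; heat gain = 46.7 W.)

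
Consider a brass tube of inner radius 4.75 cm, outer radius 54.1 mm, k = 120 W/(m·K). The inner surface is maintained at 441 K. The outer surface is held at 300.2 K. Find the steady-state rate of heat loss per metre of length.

Q' = 2πk·ΔT/ln(r₂/r₁) = 2π × 120 × 140.8 / ln(0.0541/0.0475) = 8.16×10^5 W/m

Q' = 8.16×10^5 W/m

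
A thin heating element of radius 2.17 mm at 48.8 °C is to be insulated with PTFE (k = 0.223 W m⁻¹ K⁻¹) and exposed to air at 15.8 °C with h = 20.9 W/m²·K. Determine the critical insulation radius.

r_cr = 1.07 cm

For a cylinder, r_cr = k_ins/h = 0.223/20.9 = 0.0107 m = 1.07 cm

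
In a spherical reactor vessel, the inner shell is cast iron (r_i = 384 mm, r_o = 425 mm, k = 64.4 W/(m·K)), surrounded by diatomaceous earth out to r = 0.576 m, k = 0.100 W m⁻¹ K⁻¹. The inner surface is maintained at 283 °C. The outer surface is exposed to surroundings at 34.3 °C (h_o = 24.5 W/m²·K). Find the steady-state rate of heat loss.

Q = 496 W

Treat each layer as a resistance in series:
  R_cast iron = (1/0.384 − 1/0.425)/(4πk) = 0.2512/(4π·64.4) = 3.104×10^-4 K/W
  R_diatomaceous earth = (1/0.425 − 1/0.576)/(4πk) = 0.6168/(4π·0.100) = 0.4909 K/W
  R_conv,out = 1/(4πr²h) = 1/(4π·0.576²·24.5) = 0.009790 K/W
ΣR = 3.104×10^-4 + 0.4909 + 0.009790 = 0.5010 K/W
Q = ΔT/ΣR = (283 °C − 34.3 °C)/0.5010 = 496 W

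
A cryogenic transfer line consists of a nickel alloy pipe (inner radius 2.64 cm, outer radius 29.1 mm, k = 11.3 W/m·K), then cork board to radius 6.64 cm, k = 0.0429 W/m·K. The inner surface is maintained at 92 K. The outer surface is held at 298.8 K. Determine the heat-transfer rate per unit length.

Resistance network (inner→outer):
  R'_nickel alloy = ln(0.0291/0.0264)/(2πk) = 0.09737/(2π·11.3) = 0.001371 m·K/W
  R'_cork board = ln(0.0664/0.0291)/(2πk) = 0.8250/(2π·0.0429) = 3.061 m·K/W
ΣR = 0.001371 + 3.061 = 3.062 m·K/W
Q' = ΔT/ΣR = (92 K − 298.8 K)/3.062 = -67.5 W/m
(Negative Q' ⇒ heat flows inward; heat gain = 67.5 W/m.)

Q' = 67.5 W/m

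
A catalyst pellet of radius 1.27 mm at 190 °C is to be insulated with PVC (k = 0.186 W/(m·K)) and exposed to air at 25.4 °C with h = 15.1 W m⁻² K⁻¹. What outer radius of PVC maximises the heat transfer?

For a sphere, r_cr = 2k_ins/h = 2·0.186/15.1 = 0.0246 m = 2.46 cm

r_cr = 2.46 cm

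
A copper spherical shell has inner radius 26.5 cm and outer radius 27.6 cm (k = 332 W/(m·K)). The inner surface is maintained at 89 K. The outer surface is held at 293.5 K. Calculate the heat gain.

Q = 5670 kW

Q = 4πk·ΔT/(1/r₁ − 1/r₂) = 4π × 332 × 204.5 / (1/0.265 − 1/0.276) = 5.67×10^6 W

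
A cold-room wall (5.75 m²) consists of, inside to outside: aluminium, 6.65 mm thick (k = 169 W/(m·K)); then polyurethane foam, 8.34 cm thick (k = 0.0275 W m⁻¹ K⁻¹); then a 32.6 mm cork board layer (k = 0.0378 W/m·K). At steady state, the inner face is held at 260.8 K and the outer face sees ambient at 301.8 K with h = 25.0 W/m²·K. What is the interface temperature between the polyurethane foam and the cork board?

Series thermal resistances, inner to outer:
  R_aluminium = L/(kA) = 0.00665/(169·5.75) = 6.843×10^-6 K/W
  R_polyurethane foam = L/(kA) = 0.0834/(0.0275·5.75) = 0.5274 K/W
  R_cork board = L/(kA) = 0.0326/(0.0378·5.75) = 0.1500 K/W
  R_conv,out = 1/(hA) = 1/(25.0·5.75) = 0.006957 K/W
ΣR = 6.843×10^-6 + 0.5274 + 0.1500 + 0.006957 = 0.6844 K/W
Q = ΔT/ΣR = (260.8 K − 301.8 K)/0.6844 = -59.91 W
From the inner boundary to the polyurethane foam/cork board interface, ΣR_partial = 0.5274 K/W.
T_interface = T_in − Q·ΣR_partial = 260.8 K − (-59.91)(0.5274) = 292.4 K

T = 292.4 K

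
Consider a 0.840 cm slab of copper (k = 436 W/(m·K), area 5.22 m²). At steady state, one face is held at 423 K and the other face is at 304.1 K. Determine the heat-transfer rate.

Q = kA·ΔT/L = 436 × 5.22 × |423 K − 304.1 K| / 0.00840 = 3.22×10^7 W

Q = 3.22×10^7 W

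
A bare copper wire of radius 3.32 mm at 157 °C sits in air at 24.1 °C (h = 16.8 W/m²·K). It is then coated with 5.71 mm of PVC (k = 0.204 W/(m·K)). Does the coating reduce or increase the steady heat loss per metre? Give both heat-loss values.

increases: 46.6 → 72.6 W/m

Critical radius for a cylinder: r_cr = k/h = 0.0121 m = 1.21 cm.
Outer radius after coating: r₂ = 0.00332 + 0.00571 = 0.00903 m.
Since r₁ < r_cr and r₂ ≤ r_cr, the coating moves toward the maximum at r_cr — heat loss rises.
Bare: R = 1/(2πr₁h) = 2.853 m·K/W; Q = 132.9/2.853 = 46.6 W/m.
Coated: R = R_cond + R_conv = 1.830 m·K/W; Q = 132.9/1.830 = 72.6 W/m.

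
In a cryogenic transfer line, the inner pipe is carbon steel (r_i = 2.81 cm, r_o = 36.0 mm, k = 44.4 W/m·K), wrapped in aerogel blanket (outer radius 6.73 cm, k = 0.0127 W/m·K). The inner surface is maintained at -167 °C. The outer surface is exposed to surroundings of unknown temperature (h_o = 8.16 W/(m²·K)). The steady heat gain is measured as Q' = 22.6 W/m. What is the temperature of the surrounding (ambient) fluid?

Series resistances:
  R'_carbon steel = ln(0.0360/0.0281)/(2πk) = 0.2477/(2π·44.4) = 8.881×10^-4 m·K/W
  R'_aerogel blanket = ln(0.0673/0.0360)/(2πk) = 0.6256/(2π·0.0127) = 7.840 m·K/W
  R'_conv,out = 1/(2πr h) = 1/(2π·0.0673·8.16) = 0.2898 m·K/W
ΣR = 8.131 m·K/W
ΔT = Q'·ΣR = 22.6 × 8.131 = 183.8 K
Heat flows inward, so T_out = T_in + ΔT = -167 + 183.8 = 16.8 °C

T_out = 16.8 °C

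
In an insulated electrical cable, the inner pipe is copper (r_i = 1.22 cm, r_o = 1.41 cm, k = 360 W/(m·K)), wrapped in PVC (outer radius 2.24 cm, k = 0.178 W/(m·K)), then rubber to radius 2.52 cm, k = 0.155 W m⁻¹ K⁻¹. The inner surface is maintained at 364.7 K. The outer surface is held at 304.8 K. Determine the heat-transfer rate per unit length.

Q' = 112 W/m

Resistance network (inner→outer):
  R'_copper = ln(0.0141/0.0122)/(2πk) = 0.1447/(2π·360) = 6.399×10^-5 m·K/W
  R'_PVC = ln(0.0224/0.0141)/(2πk) = 0.4629/(2π·0.178) = 0.4139 m·K/W
  R'_rubber = ln(0.0252/0.0224)/(2πk) = 0.1178/(2π·0.155) = 0.1209 m·K/W
ΣR = 6.399×10^-5 + 0.4139 + 0.1209 = 0.5349 m·K/W
Q' = ΔT/ΣR = (364.7 K − 304.8 K)/0.5349 = 112 W/m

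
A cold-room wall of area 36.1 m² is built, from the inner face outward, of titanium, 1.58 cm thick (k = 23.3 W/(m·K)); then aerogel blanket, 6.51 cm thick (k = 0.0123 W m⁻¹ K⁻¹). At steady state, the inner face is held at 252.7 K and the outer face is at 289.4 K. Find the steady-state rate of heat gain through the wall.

Q = 250 W

Resistance network (inner→outer):
  R_titanium = L/(kA) = 0.0158/(23.3·36.1) = 1.878×10^-5 K/W
  R_aerogel blanket = L/(kA) = 0.0651/(0.0123·36.1) = 0.1466 K/W
ΣR = 1.878×10^-5 + 0.1466 = 0.1466 K/W
Q = ΔT/ΣR = (252.7 K − 289.4 K)/0.1466 = -250 W
(Negative Q ⇒ heat flows inward; heat gain = 250 W.)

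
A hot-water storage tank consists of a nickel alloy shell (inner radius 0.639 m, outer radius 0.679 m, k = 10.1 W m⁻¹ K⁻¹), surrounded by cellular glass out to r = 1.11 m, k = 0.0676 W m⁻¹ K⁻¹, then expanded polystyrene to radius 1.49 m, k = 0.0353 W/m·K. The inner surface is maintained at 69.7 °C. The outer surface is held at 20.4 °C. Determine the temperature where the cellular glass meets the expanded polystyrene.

T = 41.8 °C

Resistance network (inner→outer):
  R_nickel alloy = (1/0.639 − 1/0.679)/(4πk) = 0.09219/(4π·10.1) = 7.264×10^-4 K/W
  R_cellular glass = (1/0.679 − 1/1.11)/(4πk) = 0.5719/(4π·0.0676) = 0.6732 K/W
  R_expanded polystyrene = (1/1.11 − 1/1.49)/(4πk) = 0.2298/(4π·0.0353) = 0.5180 K/W
ΣR = 7.264×10^-4 + 0.6732 + 0.5180 = 1.192 K/W
Q = ΔT/ΣR = (69.7 °C − 20.4 °C)/1.192 = 41.36 W
From the inner boundary to the cellular glass/expanded polystyrene interface, ΣR_partial = 0.6739 K/W.
T_interface = T_in − Q·ΣR_partial = 69.7 °C − (41.36)(0.6739) = 41.8 °C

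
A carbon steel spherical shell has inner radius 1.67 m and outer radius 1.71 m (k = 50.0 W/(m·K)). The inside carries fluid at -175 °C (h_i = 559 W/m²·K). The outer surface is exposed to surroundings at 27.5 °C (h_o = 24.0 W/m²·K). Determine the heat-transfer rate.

Q = 1.68×10^5 W

Resistance network (inner→outer):
  R_conv,in = 1/(4πr²h) = 1/(4π·1.67²·559) = 5.104×10^-5 K/W
  R_carbon steel = (1/1.67 − 1/1.71)/(4πk) = 0.01401/(4π·50.0) = 2.229×10^-5 K/W
  R_conv,out = 1/(4πr²h) = 1/(4π·1.71²·24.0) = 0.001134 K/W
ΣR = 5.104×10^-5 + 2.229×10^-5 + 0.001134 = 0.001207 K/W
Q = ΔT/ΣR = (-175 °C − 27.5 °C)/0.001207 = -1.68×10^5 W
(Negative Q ⇒ heat flows inward; heat gain = 1.68×10^5 W.)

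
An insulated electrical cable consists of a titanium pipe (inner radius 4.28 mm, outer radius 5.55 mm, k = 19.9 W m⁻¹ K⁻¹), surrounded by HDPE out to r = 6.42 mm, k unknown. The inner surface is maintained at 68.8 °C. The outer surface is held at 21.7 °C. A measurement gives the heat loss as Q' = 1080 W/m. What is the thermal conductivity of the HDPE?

k = 0.558 W/m·K

ΣR = ΔT/Q' = |68.8 − 21.7|/1080 = 0.04361 m·K/W
Known resistances:
  R'_titanium = ln(0.00555/0.00428)/(2πk) = 0.2598/(2π·19.9) = 0.002078 m·K/W
R_HDPE = ΣR − ΣR_known = 0.04361 − 0.002078 = 0.04153 m·K/W
ln(r₂/r₁)/(2πk) = 0.04153 ⇒ k = 0.1456/(2π·0.04153) = 0.558 W/m·K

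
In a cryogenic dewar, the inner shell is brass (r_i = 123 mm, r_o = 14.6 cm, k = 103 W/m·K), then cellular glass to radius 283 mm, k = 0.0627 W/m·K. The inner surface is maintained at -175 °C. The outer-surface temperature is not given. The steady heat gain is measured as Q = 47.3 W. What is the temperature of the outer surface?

T_out = 24.1 °C

Sum the resistances:
  R_brass = (1/0.123 − 1/0.146)/(4πk) = 1.281/(4π·103) = 9.895×10^-4 K/W
  R_cellular glass = (1/0.146 − 1/0.283)/(4πk) = 3.316/(4π·0.0627) = 4.208 K/W
ΣR = 4.209 K/W
ΔT = Q·ΣR = 47.3 × 4.209 = 199.1 K
Heat flows inward, so T_out = T_in + ΔT = -175 + 199.1 = 24.1 °C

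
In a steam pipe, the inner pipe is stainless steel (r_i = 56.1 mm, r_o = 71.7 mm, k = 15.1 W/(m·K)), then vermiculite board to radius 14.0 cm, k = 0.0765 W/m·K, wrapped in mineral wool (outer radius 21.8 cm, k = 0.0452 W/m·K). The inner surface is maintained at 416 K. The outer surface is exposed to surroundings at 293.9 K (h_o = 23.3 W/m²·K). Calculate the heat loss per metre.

Resistance network (inner→outer):
  R'_stainless steel = ln(0.0717/0.0561)/(2πk) = 0.2454/(2π·15.1) = 0.002586 m·K/W
  R'_vermiculite board = ln(0.140/0.0717)/(2πk) = 0.6692/(2π·0.0765) = 1.392 m·K/W
  R'_mineral wool = ln(0.218/0.140)/(2πk) = 0.4429/(2π·0.0452) = 1.559 m·K/W
  R'_conv,out = 1/(2πr h) = 1/(2π·0.218·23.3) = 0.03133 m·K/W
ΣR = 0.002586 + 1.392 + 1.559 + 0.03133 = 2.985 m·K/W
Q' = ΔT/ΣR = (416 K − 293.9 K)/2.985 = 40.9 W/m

Q' = 40.9 W/m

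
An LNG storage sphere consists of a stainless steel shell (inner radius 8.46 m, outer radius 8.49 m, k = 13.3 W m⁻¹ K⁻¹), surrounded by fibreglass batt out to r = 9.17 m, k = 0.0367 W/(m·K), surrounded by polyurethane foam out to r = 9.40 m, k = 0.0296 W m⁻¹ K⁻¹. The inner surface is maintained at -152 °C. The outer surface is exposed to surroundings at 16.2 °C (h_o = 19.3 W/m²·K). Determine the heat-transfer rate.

Q = 6.43 kW

Series thermal resistances, inner to outer:
  R_stainless steel = (1/8.46 − 1/8.49)/(4πk) = 4.177×10^-4/(4π·13.3) = 2.499×10^-6 K/W
  R_fibreglass batt = (1/8.49 − 1/9.17)/(4πk) = 0.008734/(4π·0.0367) = 0.01894 K/W
  R_polyurethane foam = (1/9.17 − 1/9.40)/(4πk) = 0.002668/(4π·0.0296) = 0.007173 K/W
  R_conv,out = 1/(4πr²h) = 1/(4π·9.40²·19.3) = 4.666×10^-5 K/W
ΣR = 2.499×10^-6 + 0.01894 + 0.007173 + 4.666×10^-5 = 0.02616 K/W
Q = ΔT/ΣR = (-152 °C − 16.2 °C)/0.02616 = -6430 W
(Negative Q ⇒ heat flows inward; heat gain = 6430 W.)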